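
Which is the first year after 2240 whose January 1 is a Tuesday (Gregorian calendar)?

Jan 1 advances by 2 weekdays after a leap year and by 1 after a common year.
2240: Jan 1 is Wednesday (leap).
2241: Friday
2242: Saturday
2243: Sunday
2244: Monday (leap)
2245: Wednesday
2246: Thursday
2247: Friday
2248: Saturday (leap)
2249: Monday
2250: Tuesday
2250 begins on a Tuesday

2250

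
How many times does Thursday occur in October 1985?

5

October 1985 has 31 days and begins on Tuesday.
The first Thursday is October 3.
Thursdays fall on 3, 10, 17, 24, 31 — that's 5.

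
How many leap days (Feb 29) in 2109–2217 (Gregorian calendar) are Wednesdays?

Leap years in 2109–2217: 26 of them.
Feb 29 weekday advances by 5 (mod 7) from one leap year to the next four years later (or differs when a century non-leap intervenes).
Leap-day weekdays: 2112:Mon 2116:Sat 2120:Thu 2124:Tue 2128:Sun 2132:Fri 2136:Wed✓ 2140:Mon 2144:Sat 2148:Thu 2152:Tue 2156:Sun 2160:Fri 2164:Wed✓ 2168:Mon 2172:Sat 2176:Thu 2180:Tue 2184:Sun 2188:Fri 2192:Wed✓ 2196:Mon 2204:Wed✓ 2208:Mon 2212:Sat 2216:Thu
Wednesday: 2136, 2164, 2192, 2204 → 4.

4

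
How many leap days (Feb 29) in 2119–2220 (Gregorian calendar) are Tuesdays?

4

Leap years in 2119–2220: 25 of them.
Feb 29 weekday advances by 5 (mod 7) from one leap year to the next four years later (or differs when a century non-leap intervenes).
Leap-day weekdays: 2120:Thu 2124:Tue✓ 2128:Sun 2132:Fri 2136:Wed 2140:Mon 2144:Sat 2148:Thu 2152:Tue✓ 2156:Sun 2160:Fri 2164:Wed 2168:Mon 2172:Sat 2176:Thu 2180:Tue✓ 2184:Sun 2188:Fri 2192:Wed 2196:Mon 2204:Wed 2208:Mon 2212:Sat 2216:Thu 2220:Tue✓
Tuesday: 2124, 2152, 2180, 2220 → 4.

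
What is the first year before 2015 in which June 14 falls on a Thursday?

From one year to the next, a fixed date's weekday advances by 1, or by 2 when a Feb 29 lies between the two dates.
2015: June 14 is Sunday.
2014: Saturday (−1)
2013: Friday (−1)
2012: Thursday (−1)
June 14 falls on a Thursday in 2012.

2012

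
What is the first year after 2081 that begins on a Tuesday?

2086

Jan 1 advances by 2 weekdays after a leap year and by 1 after a common year.
2081: Jan 1 is Wednesday.
2082: Thursday
2083: Friday
2084: Saturday (leap)
2085: Monday
2086: Tuesday
2086 begins on a Tuesday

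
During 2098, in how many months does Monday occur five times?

A month of length L has five Mondays iff its first Monday is on day ≤ L−28 (so day 1–3 in a 31-day month, 1–2 in a 30-day month, day 1 in a leap February).
Checking each month of 2098: Jan starts Wed (31d); Feb starts Sat (28d); Mar starts Sat (31d) ✓; Apr starts Tue (30d); May starts Thu (31d); Jun starts Sun (30d) ✓; Jul starts Tue (31d); Aug starts Fri (31d); Sep starts Mon (30d) ✓; Oct starts Wed (31d); Nov starts Sat (30d); Dec starts Mon (31d) ✓.
Five-Monday months: March, June, September, December → 4.

4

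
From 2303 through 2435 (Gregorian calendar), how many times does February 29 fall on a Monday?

5

Leap years in 2303–2435: 33 of them.
Feb 29 weekday advances by 5 (mod 7) from one leap year to the next four years later (or differs when a century non-leap intervenes).
Leap-day weekdays: 2304:Mon✓ 2308:Sat 2312:Thu 2316:Tue 2320:Sun 2324:Fri 2328:Wed 2332:Mon✓ 2336:Sat 2340:Thu 2344:Tue 2348:Sun 2352:Fri …(7 more)… 2384:Wed 2388:Mon✓ 2392:Sat 2396:Thu 2400:Tue 2404:Sun 2408:Fri 2412:Wed 2416:Mon✓ 2420:Sat 2424:Thu 2428:Tue 2432:Sun
Monday: 2304, 2332, 2360, 2388, 2416 → 5.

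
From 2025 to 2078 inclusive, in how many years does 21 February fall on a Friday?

8

Track 21 February's weekday year by year (advancing +1, or +2 across a Feb 29):
  2025: Fri ✓  2026: Sat (+1)  2027: Sun (+1)  2028: Mon (+1)  2029: Wed (+2)
  2030: Thu (+1)  2031: Fri (+1) ✓  2032: Sat (+1)  2033: Mon (+2)  2034: Tue (+1)
  2035: Wed (+1)  2036: Thu (+1)  2037: Sat (+2)  2038: Sun (+1)  … (26 more years) …
  2065: Sat (+2)  2066: Sun (+1)  2067: Mon (+1)  2068: Tue (+1)  2069: Thu (+2)
  2070: Fri (+1) ✓  2071: Sat (+1)  2072: Sun (+1)  2073: Tue (+2)  2074: Wed (+1)
  2075: Thu (+1)  2076: Fri (+1) ✓  2077: Sun (+2)  2078: Mon (+1)
Friday years: 2025, 2031, 2042, 2048, 2053, 2059, 2070, 2076 — 8 in total.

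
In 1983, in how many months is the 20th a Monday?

Check the 20th of each month of 1983: Jan 20: Thu, Feb 20: Sun, Mar 20: Sun, Apr 20: Wed, May 20: Fri, Jun 20: Mon, Jul 20: Wed, Aug 20: Sat, Sep 20: Tue, Oct 20: Thu, Nov 20: Sun, Dec 20: Tue.
Monday occurs in June — 1 month.

1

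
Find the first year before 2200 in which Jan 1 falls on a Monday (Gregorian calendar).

Jan 1 advances by 2 weekdays after a leap year and by 1 after a common year.
2200: Jan 1 is Wednesday.
2199: Tuesday
2198: Monday
2198 begins on a Monday

2198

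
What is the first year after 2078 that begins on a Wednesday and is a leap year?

Jan 1 advances by 2 weekdays after a leap year and by 1 after a common year.
2078: Jan 1 is Saturday.
2079: Sunday
2080: Monday (leap)
2081: Wednesday
2082: Thursday
2083: Friday
2084: Saturday (leap)
2085: Monday
2086: Tuesday
2087: Wednesday
2088: Thursday (leap)
2089: Saturday
2090: Sunday
2091: Monday
2092: Tuesday (leap)
2093: Thursday
2094: Friday
2095: Saturday
2096: Sunday (leap)
2097: Tuesday
2098: Wednesday
2099: Thursday
2100: Friday
2101: Saturday
2102: Sunday
2103: Monday
2104: Tuesday (leap)
2105: Thursday
2106: Friday
2107: Saturday
2108: Sunday (leap)
2109: Tuesday
2110: Wednesday
2111: Thursday
2112: Friday (leap)
2113: Sunday
2114: Monday
2115: Tuesday
2116: Wednesday (leap)
2116 begins on a Wednesday and is a leap year.

2116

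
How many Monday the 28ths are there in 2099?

Check the 28th of each month of 2099: Jan 28: Wed, Feb 28: Sat, Mar 28: Sat, Apr 28: Tue, May 28: Thu, Jun 28: Sun, Jul 28: Tue, Aug 28: Fri, Sep 28: Mon, Oct 28: Wed, Nov 28: Sat, Dec 28: Mon.
Monday occurs in September, December — 2 months.

2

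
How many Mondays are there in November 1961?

4

November 1961 has 30 days and begins on Wednesday.
The first Monday is November 6.
Mondays fall on 6, 13, 20, 27 — that's 4.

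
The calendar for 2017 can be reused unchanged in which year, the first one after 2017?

Two years share a calendar iff Jan 1 falls on the same weekday and both are leap or both are common. 2017: Jan 1 is Sunday, common year.
2018: Jan 1 Monday, common
2019: Jan 1 Tuesday, common
2020: Jan 1 Wednesday, leap
2021: Jan 1 Friday, common
2022: Jan 1 Saturday, common
2023: Jan 1 Sunday, common
2023 matches on both conditions.

2023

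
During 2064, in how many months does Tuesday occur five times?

A month of length L has five Tuesdays iff its first Tuesday is on day ≤ L−28 (so day 1–3 in a 31-day month, 1–2 in a 30-day month, day 1 in a leap February).
Checking each month of 2064: Jan starts Tue (31d) ✓; Feb starts Fri (29d); Mar starts Sat (31d); Apr starts Tue (30d) ✓; May starts Thu (31d); Jun starts Sun (30d); Jul starts Tue (31d) ✓; Aug starts Fri (31d); Sep starts Mon (30d) ✓; Oct starts Wed (31d); Nov starts Sat (30d); Dec starts Mon (31d) ✓.
Five-Tuesday months: January, April, July, September, December → 5.

5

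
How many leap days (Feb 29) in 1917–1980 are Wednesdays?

Leap years in 1917–1980: 16 of them.
Feb 29 weekday advances by 5 (mod 7) from one leap year to the next four years later (or differs when a century non-leap intervenes).
Leap-day weekdays: 1920:Sun 1924:Fri 1928:Wed✓ 1932:Mon 1936:Sat 1940:Thu 1944:Tue 1948:Sun 1952:Fri 1956:Wed✓ 1960:Mon 1964:Sat 1968:Thu 1972:Tue 1976:Sun 1980:Fri
Wednesday: 1928, 1956 → 2.

2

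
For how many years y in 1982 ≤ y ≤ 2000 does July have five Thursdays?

July has 31 days; it has five Thursdays when Thursday falls among the first (month-length − 28) days — i.e. when July 1 is one of Thursday/Wednesday/Tuesday.
July 1 by year: 1982:Thu✓ 1983:Fri 1984:Sun 1985:Mon 1986:Tue✓ 1987:Wed✓ 1988:Fri 1989:Sat 1990:Sun 1991:Mon 1992:Wed✓ 1993:Thu✓ 1994:Fri 1995:Sat 1996:Mon 1997:Tue✓ 1998:Wed✓ 1999:Thu✓ 2000:Sat
Years with five Thursdays: 1982, 1986, 1987, 1992, 1993, 1997, 1998, 1999 → 8.

8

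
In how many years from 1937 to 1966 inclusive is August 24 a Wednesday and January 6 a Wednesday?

Check each year's weekday for August 24 and January 6:
  1937: Tue/Wed  1938: Wed/Thu  1939: Thu/Fri  1940: Sat/Sat  1941: Sun/Mon  1942: Mon/Tue  1943: Tue/Wed  1944: Thu/Thu  1945: Fri/Sat  1946: Sat/Sun  1947: Sun/Mon  1948: Tue/Tue  1949: Wed/Thu  1950: Thu/Fri  1951: Fri/Sat  1952: Sun/Sun  1953: Mon/Tue  1954: Tue/Wed  1955: Wed/Thu  1956: Fri/Fri  1957: Sat/Sun  1958: Sun/Mon  1959: Mon/Tue  1960: Wed/Wed ✓  1961: Thu/Fri  1962: Fri/Sat  1963: Sat/Sun  1964: Mon/Mon  1965: Tue/Wed  1966: Wed/Thu
Both conditions hold in: 1960 — 1.

1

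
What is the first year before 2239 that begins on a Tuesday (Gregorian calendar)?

Jan 1 advances by 2 weekdays after a leap year and by 1 after a common year.
2239: Jan 1 is Tuesday.
2238: Monday
2237: Sunday
2236: Friday (leap)
2235: Thursday
2234: Wednesday
2233: Tuesday
2233 begins on a Tuesday

2233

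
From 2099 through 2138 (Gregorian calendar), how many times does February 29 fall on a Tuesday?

Leap years in 2099–2138: 9 of them.
Feb 29 weekday advances by 5 (mod 7) from one leap year to the next four years later (or differs when a century non-leap intervenes).
Leap-day weekdays: 2104:Fri 2108:Wed 2112:Mon 2116:Sat 2120:Thu 2124:Tue✓ 2128:Sun 2132:Fri 2136:Wed
Tuesday: 2124 → 1.

1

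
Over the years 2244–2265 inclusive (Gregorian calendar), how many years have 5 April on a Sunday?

3

Track 5 April's weekday year by year (advancing +1, or +2 across a Feb 29):
  2244: Fri  2245: Sat (+1)  2246: Sun (+1) ✓  2247: Mon (+1)  2248: Wed (+2)
  2249: Thu (+1)  2250: Fri (+1)  2251: Sat (+1)  2252: Mon (+2)  2253: Tue (+1)
  2254: Wed (+1)  2255: Thu (+1)  2256: Sat (+2)  2257: Sun (+1) ✓  2258: Mon (+1)
  2259: Tue (+1)  2260: Thu (+2)  2261: Fri (+1)  2262: Sat (+1)  2263: Sun (+1) ✓
  2264: Tue (+2)  2265: Wed (+1)
Sunday years: 2246, 2257, 2263 — 3 in total.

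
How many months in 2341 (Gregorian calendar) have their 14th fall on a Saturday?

Check the 14th of each month of 2341: Jan 14: Tue, Feb 14: Fri, Mar 14: Fri, Apr 14: Mon, May 14: Wed, Jun 14: Sat, Jul 14: Mon, Aug 14: Thu, Sep 14: Sun, Oct 14: Tue, Nov 14: Fri, Dec 14: Sun.
Saturday occurs in June — 1 month.

1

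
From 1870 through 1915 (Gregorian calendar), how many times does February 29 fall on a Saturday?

2

Leap years in 1870–1915: 10 of them.
Feb 29 weekday advances by 5 (mod 7) from one leap year to the next four years later (or differs when a century non-leap intervenes).
Leap-day weekdays: 1872:Thu 1876:Tue 1880:Sun 1884:Fri 1888:Wed 1892:Mon 1896:Sat✓ 1904:Mon 1908:Sat✓ 1912:Thu
Saturday: 1896, 1908 → 2.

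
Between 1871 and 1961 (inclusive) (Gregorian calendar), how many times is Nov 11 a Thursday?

Track Nov 11's weekday year by year (advancing +1, or +2 across a Feb 29):
  1871: Sat  1872: Mon (+2)  1873: Tue (+1)  1874: Wed (+1)  1875: Thu (+1) ✓
  1876: Sat (+2)  1877: Sun (+1)  1878: Mon (+1)  1879: Tue (+1)  1880: Thu (+2) ✓
  1881: Fri (+1)  1882: Sat (+1)  1883: Sun (+1)  1884: Tue (+2)  … (63 more years) …
  1948: Thu (+2) ✓  1949: Fri (+1)  1950: Sat (+1)  1951: Sun (+1)  1952: Tue (+2)
  1953: Wed (+1)  1954: Thu (+1) ✓  1955: Fri (+1)  1956: Sun (+2)  1957: Mon (+1)
  1958: Tue (+1)  1959: Wed (+1)  1960: Fri (+2)  1961: Sat (+1)
Thursday years: 1875, 1880, 1886, 1897, 1909, 1915, 1920, 1926, 1937, 1943, 1948, 1954 — 12 in total.

12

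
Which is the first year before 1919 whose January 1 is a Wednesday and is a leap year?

1908

Jan 1 advances by 2 weekdays after a leap year and by 1 after a common year.
1919: Jan 1 is Wednesday.
1918: Tuesday
1917: Monday
1916: Saturday (leap)
1915: Friday
1914: Thursday
1913: Wednesday
1912: Monday (leap)
1911: Sunday
1910: Saturday
1909: Friday
1908: Wednesday (leap)
1908 begins on a Wednesday and is a leap year.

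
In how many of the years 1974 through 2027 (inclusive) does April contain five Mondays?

15

April has 30 days; it has five Mondays when Monday falls among the first (month-length − 28) days — i.e. when April 1 is one of Monday/Sunday.
April 1 by year: 1974:Mon✓ 1975:Tue 1976:Thu 1977:Fri 1978:Sat 1979:Sun✓ 1980:Tue 1981:Wed 1982:Thu 1983:Fri 1984:Sun✓ 1985:Mon✓ 1986:Tue 1987:Wed 1988:Fri …(24 more)… 2013:Mon✓ 2014:Tue 2015:Wed 2016:Fri 2017:Sat 2018:Sun✓ 2019:Mon✓ 2020:Wed 2021:Thu 2022:Fri 2023:Sat 2024:Mon✓ 2025:Tue 2026:Wed 2027:Thu
Years with five Mondays: 1974, 1979, 1984, 1985, 1990, 1991, 1996, 2001, 2002, 2007, 2012, 2013, 2018, 2019, 2024 → 15.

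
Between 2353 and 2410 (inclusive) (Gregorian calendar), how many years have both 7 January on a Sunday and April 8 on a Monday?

Check each year's weekday for 7 January and April 8:
  2353: Wed/Wed  2354: Thu/Thu  2355: Fri/Fri  2356: Sat/Sun  2357: Mon/Mon  2358: Tue/Tue  2359: Wed/Wed  2360: Thu/Fri  2361: Sat/Sat  2362: Sun/Sun  2363: Mon/Mon  2364: Tue/Wed  2365: Thu/Thu  2366: Fri/Fri  …(30 more)…  2397: Tue/Tue  2398: Wed/Wed  2399: Thu/Thu  2400: Fri/Sat  2401: Sun/Sun  2402: Mon/Mon  2403: Tue/Tue  2404: Wed/Thu  2405: Fri/Fri  2406: Sat/Sat  2407: Sun/Sun  2408: Mon/Tue  2409: Wed/Wed  2410: Thu/Thu
Both conditions hold in: 2368, 2396 — 2.

2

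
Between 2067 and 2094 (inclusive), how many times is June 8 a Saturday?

Track June 8's weekday year by year (advancing +1, or +2 across a Feb 29):
  2067: Wed  2068: Fri (+2)  2069: Sat (+1) ✓  2070: Sun (+1)  2071: Mon (+1)
  2072: Wed (+2)  2073: Thu (+1)  2074: Fri (+1)  2075: Sat (+1) ✓  2076: Mon (+2)
  2077: Tue (+1)  2078: Wed (+1)  2079: Thu (+1)  2080: Sat (+2) ✓  2081: Sun (+1)
  2082: Mon (+1)  2083: Tue (+1)  2084: Thu (+2)  2085: Fri (+1)  2086: Sat (+1) ✓
  2087: Sun (+1)  2088: Tue (+2)  2089: Wed (+1)  2090: Thu (+1)  2091: Fri (+1)
  2092: Sun (+2)  2093: Mon (+1)  2094: Tue (+1)
Saturday years: 2069, 2075, 2080, 2086 — 4 in total.

4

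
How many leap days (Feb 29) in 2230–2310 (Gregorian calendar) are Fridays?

2

Leap years in 2230–2310: 19 of them.
Feb 29 weekday advances by 5 (mod 7) from one leap year to the next four years later (or differs when a century non-leap intervenes).
Leap-day weekdays: 2232:Wed 2236:Mon 2240:Sat 2244:Thu 2248:Tue 2252:Sun 2256:Fri✓ 2260:Wed 2264:Mon 2268:Sat 2272:Thu 2276:Tue 2280:Sun 2284:Fri✓ 2288:Wed 2292:Mon 2296:Sat 2304:Mon 2308:Sat
Friday: 2256, 2284 → 2.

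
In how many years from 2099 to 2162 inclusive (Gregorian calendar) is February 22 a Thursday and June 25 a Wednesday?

0

Check each year's weekday for February 22 and June 25:
  2099: Sun/Thu  2100: Mon/Fri  2101: Tue/Sat  2102: Wed/Sun  2103: Thu/Mon  2104: Fri/Wed  2105: Sun/Thu  2106: Mon/Fri  2107: Tue/Sat  2108: Wed/Mon  2109: Fri/Tue  2110: Sat/Wed  2111: Sun/Thu  2112: Mon/Sat  …(36 more)…  2149: Sat/Wed  2150: Sun/Thu  2151: Mon/Fri  2152: Tue/Sun  2153: Thu/Mon  2154: Fri/Tue  2155: Sat/Wed  2156: Sun/Fri  2157: Tue/Sat  2158: Wed/Sun  2159: Thu/Mon  2160: Fri/Wed  2161: Sun/Thu  2162: Mon/Fri
Both conditions hold in: no year — 0.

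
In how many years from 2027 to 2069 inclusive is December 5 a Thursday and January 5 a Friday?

1

Check each year's weekday for December 5 and January 5:
  2027: Sun/Tue  2028: Tue/Wed  2029: Wed/Fri  2030: Thu/Sat  2031: Fri/Sun  2032: Sun/Mon  2033: Mon/Wed  2034: Tue/Thu  2035: Wed/Fri  2036: Fri/Sat  2037: Sat/Mon  2038: Sun/Tue  2039: Mon/Wed  2040: Wed/Thu  …(15 more)…  2056: Tue/Wed  2057: Wed/Fri  2058: Thu/Sat  2059: Fri/Sun  2060: Sun/Mon  2061: Mon/Wed  2062: Tue/Thu  2063: Wed/Fri  2064: Fri/Sat  2065: Sat/Mon  2066: Sun/Tue  2067: Mon/Wed  2068: Wed/Thu  2069: Thu/Sat
Both conditions hold in: 2052 — 1.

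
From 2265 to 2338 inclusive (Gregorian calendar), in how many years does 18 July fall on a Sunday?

10

Track 18 July's weekday year by year (advancing +1, or +2 across a Feb 29):
  2265: Tue  2266: Wed (+1)  2267: Thu (+1)  2268: Sat (+2)  2269: Sun (+1) ✓
  2270: Mon (+1)  2271: Tue (+1)  2272: Thu (+2)  2273: Fri (+1)  2274: Sat (+1)
  2275: Sun (+1) ✓  2276: Tue (+2)  2277: Wed (+1)  2278: Thu (+1)  … (46 more years) …
  2325: Sat (+1)  2326: Sun (+1) ✓  2327: Mon (+1)  2328: Wed (+2)  2329: Thu (+1)
  2330: Fri (+1)  2331: Sat (+1)  2332: Mon (+2)  2333: Tue (+1)  2334: Wed (+1)
  2335: Thu (+1)  2336: Sat (+2)  2337: Sun (+1) ✓  2338: Mon (+1)
Sunday years: 2269, 2275, 2280, 2286, 2297, 2309, 2315, 2320, 2326, 2337 — 10 in total.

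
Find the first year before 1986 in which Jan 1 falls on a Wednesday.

Jan 1 advances by 2 weekdays after a leap year and by 1 after a common year.
1986: Jan 1 is Wednesday.
1985: Tuesday
1984: Sunday (leap)
1983: Saturday
1982: Friday
1981: Thursday
1980: Tuesday (leap)
1979: Monday
1978: Sunday
1977: Saturday
1976: Thursday (leap)
1975: Wednesday
1975 begins on a Wednesday

1975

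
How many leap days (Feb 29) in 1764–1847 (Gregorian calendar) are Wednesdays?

Leap years in 1764–1847: 20 of them.
Feb 29 weekday advances by 5 (mod 7) from one leap year to the next four years later (or differs when a century non-leap intervenes).
Leap-day weekdays: 1764:Wed✓ 1768:Mon 1772:Sat 1776:Thu 1780:Tue 1784:Sun 1788:Fri 1792:Wed✓ 1796:Mon 1804:Wed✓ 1808:Mon 1812:Sat 1816:Thu 1820:Tue 1824:Sun 1828:Fri 1832:Wed✓ 1836:Mon 1840:Sat 1844:Thu
Wednesday: 1764, 1792, 1804, 1832 → 4.

4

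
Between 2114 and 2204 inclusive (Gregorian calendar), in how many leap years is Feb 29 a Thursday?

3

Leap years in 2114–2204: 22 of them.
Feb 29 weekday advances by 5 (mod 7) from one leap year to the next four years later (or differs when a century non-leap intervenes).
Leap-day weekdays: 2116:Sat 2120:Thu✓ 2124:Tue 2128:Sun 2132:Fri 2136:Wed 2140:Mon 2144:Sat 2148:Thu✓ 2152:Tue 2156:Sun 2160:Fri 2164:Wed 2168:Mon 2172:Sat 2176:Thu✓ 2180:Tue 2184:Sun 2188:Fri 2192:Wed 2196:Mon 2204:Wed
Thursday: 2120, 2148, 2176 → 3.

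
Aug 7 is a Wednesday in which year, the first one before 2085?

From one year to the next, a fixed date's weekday advances by 1, or by 2 when a Feb 29 lies between the two dates.
2085: August 7 is Tuesday.
2084: Monday (−1)
2083: Saturday (−2)
2082: Friday (−1)
2081: Thursday (−1)
2080: Wednesday (−1)
Aug 7 falls on a Wednesday in 2080.

2080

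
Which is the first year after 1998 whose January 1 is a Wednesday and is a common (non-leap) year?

Jan 1 advances by 2 weekdays after a leap year and by 1 after a common year.
1998: Jan 1 is Thursday.
1999: Friday
2000: Saturday (leap)
2001: Monday
2002: Tuesday
2003: Wednesday
2003 begins on a Wednesday and is a common year.

2003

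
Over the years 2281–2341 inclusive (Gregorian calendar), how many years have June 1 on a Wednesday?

10

Track June 1's weekday year by year (advancing +1, or +2 across a Feb 29):
  2281: Wed ✓  2282: Thu (+1)  2283: Fri (+1)  2284: Sun (+2)  2285: Mon (+1)
  2286: Tue (+1)  2287: Wed (+1) ✓  2288: Fri (+2)  2289: Sat (+1)  2290: Sun (+1)
  2291: Mon (+1)  2292: Wed (+2) ✓  2293: Thu (+1)  2294: Fri (+1)  … (33 more years) …
  2328: Fri (+2)  2329: Sat (+1)  2330: Sun (+1)  2331: Mon (+1)  2332: Wed (+2) ✓
  2333: Thu (+1)  2334: Fri (+1)  2335: Sat (+1)  2336: Mon (+2)  2337: Tue (+1)
  2338: Wed (+1) ✓  2339: Thu (+1)  2340: Sat (+2)  2341: Sun (+1)
Wednesday years: 2281, 2287, 2292, 2298, 2304, 2310, 2321, 2327, 2332, 2338 — 10 in total.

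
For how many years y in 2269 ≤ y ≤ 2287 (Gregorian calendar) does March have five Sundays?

March has 31 days; it has five Sundays when Sunday falls among the first (month-length − 28) days — i.e. when March 1 is one of Sunday/Saturday/Friday.
March 1 by year: 2269:Mon 2270:Tue 2271:Wed 2272:Fri✓ 2273:Sat✓ 2274:Sun✓ 2275:Mon 2276:Wed 2277:Thu 2278:Fri✓ 2279:Sat✓ 2280:Mon 2281:Tue 2282:Wed 2283:Thu 2284:Sat✓ 2285:Sun✓ 2286:Mon 2287:Tue
Years with five Sundays: 2272, 2273, 2274, 2278, 2279, 2284, 2285 → 7.

7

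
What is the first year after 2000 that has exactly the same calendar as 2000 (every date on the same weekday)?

2028

Two years share a calendar iff Jan 1 falls on the same weekday and both are leap or both are common. 2000: Jan 1 is Saturday, leap year.
2001: Jan 1 Monday, common
2002: Jan 1 Tuesday, common
2003: Jan 1 Wednesday, common
2004: Jan 1 Thursday, leap
2005: Jan 1 Saturday, common
2006: Jan 1 Sunday, common
2007: Jan 1 Monday, common
2008: Jan 1 Tuesday, leap
2009: Jan 1 Thursday, common
2010: Jan 1 Friday, common
2011: Jan 1 Saturday, common
2012: Jan 1 Sunday, leap
2013: Jan 1 Tuesday, common
2014: Jan 1 Wednesday, common
2015: Jan 1 Thursday, common
2016: Jan 1 Friday, leap
2017: Jan 1 Sunday, common
2018: Jan 1 Monday, common
2019: Jan 1 Tuesday, common
2020: Jan 1 Wednesday, leap
2021: Jan 1 Friday, common
2022: Jan 1 Saturday, common
2023: Jan 1 Sunday, common
2024: Jan 1 Monday, leap
2025: Jan 1 Wednesday, common
2026: Jan 1 Thursday, common
2027: Jan 1 Friday, common
2028: Jan 1 Saturday, leap
2028 matches on both conditions.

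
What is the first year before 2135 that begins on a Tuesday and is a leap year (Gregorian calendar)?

Jan 1 advances by 2 weekdays after a leap year and by 1 after a common year.
2135: Jan 1 is Saturday.
2134: Friday
2133: Thursday
2132: Tuesday (leap)
2132 begins on a Tuesday and is a leap year.

2132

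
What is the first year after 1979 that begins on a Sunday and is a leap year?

1984

Jan 1 advances by 2 weekdays after a leap year and by 1 after a common year.
1979: Jan 1 is Monday.
1980: Tuesday (leap)
1981: Thursday
1982: Friday
1983: Saturday
1984: Sunday (leap)
1984 begins on a Sunday and is a leap year.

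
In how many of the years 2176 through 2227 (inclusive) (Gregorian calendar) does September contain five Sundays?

September has 30 days; it has five Sundays when Sunday falls among the first (month-length − 28) days — i.e. when September 1 is one of Sunday/Saturday.
September 1 by year: 2176:Sun✓ 2177:Mon 2178:Tue 2179:Wed 2180:Fri 2181:Sat✓ 2182:Sun✓ 2183:Mon 2184:Wed 2185:Thu 2186:Fri 2187:Sat✓ 2188:Mon 2189:Tue 2190:Wed …(22 more)… 2213:Wed 2214:Thu 2215:Fri 2216:Sun✓ 2217:Mon 2218:Tue 2219:Wed 2220:Fri 2221:Sat✓ 2222:Sun✓ 2223:Mon 2224:Wed 2225:Thu 2226:Fri 2227:Sat✓
Years with five Sundays: 2176, 2181, 2182, 2187, 2192, 2193, 2198, 2199, 2204, 2205, 2210, 2211, 2216, 2221, 2222, 2227 → 16.

16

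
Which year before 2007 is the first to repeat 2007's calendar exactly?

2001

Two years share a calendar iff Jan 1 falls on the same weekday and both are leap or both are common. 2007: Jan 1 is Monday, common year.
2006: Jan 1 Sunday, common
2005: Jan 1 Saturday, common
2004: Jan 1 Thursday, leap
2003: Jan 1 Wednesday, common
2002: Jan 1 Tuesday, common
2001: Jan 1 Monday, common
2001 matches on both conditions.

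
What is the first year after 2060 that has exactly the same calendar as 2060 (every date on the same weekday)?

2088

Two years share a calendar iff Jan 1 falls on the same weekday and both are leap or both are common. 2060: Jan 1 is Thursday, leap year.
2061: Jan 1 Saturday, common
2062: Jan 1 Sunday, common
2063: Jan 1 Monday, common
2064: Jan 1 Tuesday, leap
2065: Jan 1 Thursday, common
2066: Jan 1 Friday, common
2067: Jan 1 Saturday, common
2068: Jan 1 Sunday, leap
2069: Jan 1 Tuesday, common
2070: Jan 1 Wednesday, common
2071: Jan 1 Thursday, common
2072: Jan 1 Friday, leap
2073: Jan 1 Sunday, common
2074: Jan 1 Monday, common
2075: Jan 1 Tuesday, common
2076: Jan 1 Wednesday, leap
2077: Jan 1 Friday, common
2078: Jan 1 Saturday, common
2079: Jan 1 Sunday, common
2080: Jan 1 Monday, leap
2081: Jan 1 Wednesday, common
2082: Jan 1 Thursday, common
2083: Jan 1 Friday, common
2084: Jan 1 Saturday, leap
2085: Jan 1 Monday, common
2086: Jan 1 Tuesday, common
2087: Jan 1 Wednesday, common
2088: Jan 1 Thursday, leap
2088 matches on both conditions.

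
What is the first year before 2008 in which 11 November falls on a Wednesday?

1998

From one year to the next, a fixed date's weekday advances by 1, or by 2 when a Feb 29 lies between the two dates.
2008: November 11 is Tuesday.
2007: Sunday (−2)
2006: Saturday (−1)
2005: Friday (−1)
2004: Thursday (−1)
2003: Tuesday (−2)
2002: Monday (−1)
2001: Sunday (−1)
2000: Saturday (−1)
1999: Thursday (−2)
1998: Wednesday (−1)
11 November falls on a Wednesday in 1998.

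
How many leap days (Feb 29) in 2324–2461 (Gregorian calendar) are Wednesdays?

5

Leap years in 2324–2461: 35 of them.
Feb 29 weekday advances by 5 (mod 7) from one leap year to the next four years later (or differs when a century non-leap intervenes).
Leap-day weekdays: 2324:Fri 2328:Wed✓ 2332:Mon 2336:Sat 2340:Thu 2344:Tue 2348:Sun 2352:Fri 2356:Wed✓ 2360:Mon 2364:Sat 2368:Thu 2372:Tue …(9 more)… 2412:Wed✓ 2416:Mon 2420:Sat 2424:Thu 2428:Tue 2432:Sun 2436:Fri 2440:Wed✓ 2444:Mon 2448:Sat 2452:Thu 2456:Tue 2460:Sun
Wednesday: 2328, 2356, 2384, 2412, 2440 → 5.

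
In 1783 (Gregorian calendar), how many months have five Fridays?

4

A month of length L has five Fridays iff its first Friday is on day ≤ L−28 (so day 1–3 in a 31-day month, 1–2 in a 30-day month, day 1 in a leap February).
Checking each month of 1783: Jan starts Wed (31d) ✓; Feb starts Sat (28d); Mar starts Sat (31d); Apr starts Tue (30d); May starts Thu (31d) ✓; Jun starts Sun (30d); Jul starts Tue (31d); Aug starts Fri (31d) ✓; Sep starts Mon (30d); Oct starts Wed (31d) ✓; Nov starts Sat (30d); Dec starts Mon (31d).
Five-Friday months: January, May, August, October → 4.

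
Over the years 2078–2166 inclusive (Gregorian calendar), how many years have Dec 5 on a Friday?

Track Dec 5's weekday year by year (advancing +1, or +2 across a Feb 29):
  2078: Mon  2079: Tue (+1)  2080: Thu (+2)  2081: Fri (+1) ✓  2082: Sat (+1)
  2083: Sun (+1)  2084: Tue (+2)  2085: Wed (+1)  2086: Thu (+1)  2087: Fri (+1) ✓
  2088: Sun (+2)  2089: Mon (+1)  2090: Tue (+1)  2091: Wed (+1)  … (61 more years) …
  2153: Wed (+1)  2154: Thu (+1)  2155: Fri (+1) ✓  2156: Sun (+2)  2157: Mon (+1)
  2158: Tue (+1)  2159: Wed (+1)  2160: Fri (+2) ✓  2161: Sat (+1)  2162: Sun (+1)
  2163: Mon (+1)  2164: Wed (+2)  2165: Thu (+1)  2166: Fri (+1) ✓
Friday years: 2081, 2087, 2092, 2098, 2104, 2110, 2121, 2127, 2132, 2138, 2149, 2155, 2160, 2166 — 14 in total.

14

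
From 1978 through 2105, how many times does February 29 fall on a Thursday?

4

Leap years in 1978–2105: 31 of them.
Feb 29 weekday advances by 5 (mod 7) from one leap year to the next four years later (or differs when a century non-leap intervenes).
Leap-day weekdays: 1980:Fri 1984:Wed 1988:Mon 1992:Sat 1996:Thu✓ 2000:Tue 2004:Sun 2008:Fri 2012:Wed 2016:Mon 2020:Sat 2024:Thu✓ 2028:Tue …(5 more)… 2052:Thu✓ 2056:Tue 2060:Sun 2064:Fri 2068:Wed 2072:Mon 2076:Sat 2080:Thu✓ 2084:Tue 2088:Sun 2092:Fri 2096:Wed 2104:Fri
Thursday: 1996, 2024, 2052, 2080 → 4.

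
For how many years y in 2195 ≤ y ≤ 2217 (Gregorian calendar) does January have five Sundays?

10

January has 31 days; it has five Sundays when Sunday falls among the first (month-length − 28) days — i.e. when January 1 is one of Sunday/Saturday/Friday.
January 1 by year: 2195:Thu 2196:Fri✓ 2197:Sun✓ 2198:Mon 2199:Tue 2200:Wed 2201:Thu 2202:Fri✓ 2203:Sat✓ 2204:Sun✓ 2205:Tue 2206:Wed 2207:Thu 2208:Fri✓ 2209:Sun✓ 2210:Mon 2211:Tue 2212:Wed 2213:Fri✓ 2214:Sat✓ 2215:Sun✓ 2216:Mon 2217:Wed
Years with five Sundays: 2196, 2197, 2202, 2203, 2204, 2208, 2209, 2213, 2214, 2215 → 10.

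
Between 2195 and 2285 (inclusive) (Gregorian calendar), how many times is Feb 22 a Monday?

13

Track Feb 22's weekday year by year (advancing +1, or +2 across a Feb 29):
  2195: Sun  2196: Mon (+1) ✓  2197: Wed (+2)  2198: Thu (+1)  2199: Fri (+1)
  2200: Sat (+1)  2201: Sun (+1)  2202: Mon (+1) ✓  2203: Tue (+1)  2204: Wed (+1)
  2205: Fri (+2)  2206: Sat (+1)  2207: Sun (+1)  2208: Mon (+1) ✓  … (63 more years) …
  2272: Thu (+1)  2273: Sat (+2)  2274: Sun (+1)  2275: Mon (+1) ✓  2276: Tue (+1)
  2277: Thu (+2)  2278: Fri (+1)  2279: Sat (+1)  2280: Sun (+1)  2281: Tue (+2)
  2282: Wed (+1)  2283: Thu (+1)  2284: Fri (+1)  2285: Sun (+2)
Monday years: 2196, 2202, 2208, 2213, 2219, 2230, 2236, 2241, 2247, 2258, 2264, 2269, 2275 — 13 in total.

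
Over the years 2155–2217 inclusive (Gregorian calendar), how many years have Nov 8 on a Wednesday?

8

Track Nov 8's weekday year by year (advancing +1, or +2 across a Feb 29):
  2155: Sat  2156: Mon (+2)  2157: Tue (+1)  2158: Wed (+1) ✓  2159: Thu (+1)
  2160: Sat (+2)  2161: Sun (+1)  2162: Mon (+1)  2163: Tue (+1)  2164: Thu (+2)
  2165: Fri (+1)  2166: Sat (+1)  2167: Sun (+1)  2168: Tue (+2)  … (35 more years) …
  2204: Thu (+2)  2205: Fri (+1)  2206: Sat (+1)  2207: Sun (+1)  2208: Tue (+2)
  2209: Wed (+1) ✓  2210: Thu (+1)  2211: Fri (+1)  2212: Sun (+2)  2213: Mon (+1)
  2214: Tue (+1)  2215: Wed (+1) ✓  2216: Fri (+2)  2217: Sat (+1)
Wednesday years: 2158, 2169, 2175, 2180, 2186, 2197, 2209, 2215 — 8 in total.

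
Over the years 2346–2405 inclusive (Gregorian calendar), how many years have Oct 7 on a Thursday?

9

Track Oct 7's weekday year by year (advancing +1, or +2 across a Feb 29):
  2346: Mon  2347: Tue (+1)  2348: Thu (+2) ✓  2349: Fri (+1)  2350: Sat (+1)
  2351: Sun (+1)  2352: Tue (+2)  2353: Wed (+1)  2354: Thu (+1) ✓  2355: Fri (+1)
  2356: Sun (+2)  2357: Mon (+1)  2358: Tue (+1)  2359: Wed (+1)  … (32 more years) …
  2392: Wed (+2)  2393: Thu (+1) ✓  2394: Fri (+1)  2395: Sat (+1)  2396: Mon (+2)
  2397: Tue (+1)  2398: Wed (+1)  2399: Thu (+1) ✓  2400: Sat (+2)  2401: Sun (+1)
  2402: Mon (+1)  2403: Tue (+1)  2404: Thu (+2) ✓  2405: Fri (+1)
Thursday years: 2348, 2354, 2365, 2371, 2376, 2382, 2393, 2399, 2404 — 9 in total.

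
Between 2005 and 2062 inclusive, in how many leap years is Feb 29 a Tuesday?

Leap years in 2005–2062: 14 of them.
Feb 29 weekday advances by 5 (mod 7) from one leap year to the next four years later (or differs when a century non-leap intervenes).
Leap-day weekdays: 2008:Fri 2012:Wed 2016:Mon 2020:Sat 2024:Thu 2028:Tue✓ 2032:Sun 2036:Fri 2040:Wed 2044:Mon 2048:Sat 2052:Thu 2056:Tue✓ 2060:Sun
Tuesday: 2028, 2056 → 2.

2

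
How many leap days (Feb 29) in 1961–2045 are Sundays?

Leap years in 1961–2045: 21 of them.
Feb 29 weekday advances by 5 (mod 7) from one leap year to the next four years later (or differs when a century non-leap intervenes).
Leap-day weekdays: 1964:Sat 1968:Thu 1972:Tue 1976:Sun✓ 1980:Fri 1984:Wed 1988:Mon 1992:Sat 1996:Thu 2000:Tue 2004:Sun✓ 2008:Fri 2012:Wed 2016:Mon 2020:Sat 2024:Thu 2028:Tue 2032:Sun✓ 2036:Fri 2040:Wed 2044:Mon
Sunday: 1976, 2004, 2032 → 3.

3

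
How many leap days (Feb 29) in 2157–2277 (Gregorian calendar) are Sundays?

3

Leap years in 2157–2277: 29 of them.
Feb 29 weekday advances by 5 (mod 7) from one leap year to the next four years later (or differs when a century non-leap intervenes).
Leap-day weekdays: 2160:Fri 2164:Wed 2168:Mon 2172:Sat 2176:Thu 2180:Tue 2184:Sun✓ 2188:Fri 2192:Wed 2196:Mon 2204:Wed 2208:Mon 2212:Sat …(3 more)… 2228:Fri 2232:Wed 2236:Mon 2240:Sat 2244:Thu 2248:Tue 2252:Sun✓ 2256:Fri 2260:Wed 2264:Mon 2268:Sat 2272:Thu 2276:Tue
Sunday: 2184, 2224, 2252 → 3.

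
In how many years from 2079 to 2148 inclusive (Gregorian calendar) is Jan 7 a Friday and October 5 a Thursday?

2

Check each year's weekday for Jan 7 and October 5:
  2079: Sat/Thu  2080: Sun/Sat  2081: Tue/Sun  2082: Wed/Mon  2083: Thu/Tue  2084: Fri/Thu ✓  2085: Sun/Fri  2086: Mon/Sat  2087: Tue/Sun  2088: Wed/Tue  2089: Fri/Wed  2090: Sat/Thu  2091: Sun/Fri  2092: Mon/Sun  …(42 more)…  2135: Fri/Wed  2136: Sat/Fri  2137: Mon/Sat  2138: Tue/Sun  2139: Wed/Mon  2140: Thu/Wed  2141: Sat/Thu  2142: Sun/Fri  2143: Mon/Sat  2144: Tue/Mon  2145: Thu/Tue  2146: Fri/Wed  2147: Sat/Thu  2148: Sun/Sat
Both conditions hold in: 2084, 2124 — 2.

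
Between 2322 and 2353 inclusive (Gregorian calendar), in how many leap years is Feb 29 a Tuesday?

Leap years in 2322–2353: 8 of them.
Feb 29 weekday advances by 5 (mod 7) from one leap year to the next four years later (or differs when a century non-leap intervenes).
Leap-day weekdays: 2324:Fri 2328:Wed 2332:Mon 2336:Sat 2340:Thu 2344:Tue✓ 2348:Sun 2352:Fri
Tuesday: 2344 → 1.

1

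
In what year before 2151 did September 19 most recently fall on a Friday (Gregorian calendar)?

2149

From one year to the next, a fixed date's weekday advances by 1, or by 2 when a Feb 29 lies between the two dates.
2151: September 19 is Sunday.
2150: Saturday (−1)
2149: Friday (−1)
September 19 falls on a Friday in 2149.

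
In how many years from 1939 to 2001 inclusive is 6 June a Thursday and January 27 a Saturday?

Check each year's weekday for 6 June and January 27:
  1939: Tue/Fri  1940: Thu/Sat ✓  1941: Fri/Mon  1942: Sat/Tue  1943: Sun/Wed  1944: Tue/Thu  1945: Wed/Sat  1946: Thu/Sun  1947: Fri/Mon  1948: Sun/Tue  1949: Mon/Thu  1950: Tue/Fri  1951: Wed/Sat  1952: Fri/Sun  …(35 more)…  1988: Mon/Wed  1989: Tue/Fri  1990: Wed/Sat  1991: Thu/Sun  1992: Sat/Mon  1993: Sun/Wed  1994: Mon/Thu  1995: Tue/Fri  1996: Thu/Sat ✓  1997: Fri/Mon  1998: Sat/Tue  1999: Sun/Wed  2000: Tue/Thu  2001: Wed/Sat
Both conditions hold in: 1940, 1968, 1996 — 3.

3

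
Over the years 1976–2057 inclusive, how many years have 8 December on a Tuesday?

12

Track 8 December's weekday year by year (advancing +1, or +2 across a Feb 29):
  1976: Wed  1977: Thu (+1)  1978: Fri (+1)  1979: Sat (+1)  1980: Mon (+2)
  1981: Tue (+1) ✓  1982: Wed (+1)  1983: Thu (+1)  1984: Sat (+2)  1985: Sun (+1)
  1986: Mon (+1)  1987: Tue (+1) ✓  1988: Thu (+2)  1989: Fri (+1)  … (54 more years) …
  2044: Thu (+2)  2045: Fri (+1)  2046: Sat (+1)  2047: Sun (+1)  2048: Tue (+2) ✓
  2049: Wed (+1)  2050: Thu (+1)  2051: Fri (+1)  2052: Sun (+2)  2053: Mon (+1)
  2054: Tue (+1) ✓  2055: Wed (+1)  2056: Fri (+2)  2057: Sat (+1)
Tuesday years: 1981, 1987, 1992, 1998, 2009, 2015, 2020, 2026, 2037, 2043, 2048, 2054 — 12 in total.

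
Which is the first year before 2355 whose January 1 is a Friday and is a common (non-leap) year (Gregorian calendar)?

2354

Jan 1 advances by 2 weekdays after a leap year and by 1 after a common year.
2355: Jan 1 is Saturday.
2354: Friday
2354 begins on a Friday and is a common year.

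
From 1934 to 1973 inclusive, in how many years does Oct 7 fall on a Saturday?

Track Oct 7's weekday year by year (advancing +1, or +2 across a Feb 29):
  1934: Sun  1935: Mon (+1)  1936: Wed (+2)  1937: Thu (+1)  1938: Fri (+1)
  1939: Sat (+1) ✓  1940: Mon (+2)  1941: Tue (+1)  1942: Wed (+1)  1943: Thu (+1)
  1944: Sat (+2) ✓  1945: Sun (+1)  1946: Mon (+1)  1947: Tue (+1)  … (12 more years) …
  1960: Fri (+2)  1961: Sat (+1) ✓  1962: Sun (+1)  1963: Mon (+1)  1964: Wed (+2)
  1965: Thu (+1)  1966: Fri (+1)  1967: Sat (+1) ✓  1968: Mon (+2)  1969: Tue (+1)
  1970: Wed (+1)  1971: Thu (+1)  1972: Sat (+2) ✓  1973: Sun (+1)
Saturday years: 1939, 1944, 1950, 1961, 1967, 1972 — 6 in total.

6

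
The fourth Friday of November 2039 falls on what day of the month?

25

November 1, 2039 is a Tuesday, so the first Friday is the 4th.
The fourth Friday is 4 + 21 = 25.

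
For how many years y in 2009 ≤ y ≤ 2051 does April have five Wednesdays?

12

April has 30 days; it has five Wednesdays when Wednesday falls among the first (month-length − 28) days — i.e. when April 1 is one of Wednesday/Tuesday.
April 1 by year: 2009:Wed✓ 2010:Thu 2011:Fri 2012:Sun 2013:Mon 2014:Tue✓ 2015:Wed✓ 2016:Fri 2017:Sat 2018:Sun 2019:Mon 2020:Wed✓ 2021:Thu 2022:Fri 2023:Sat …(13 more)… 2037:Wed✓ 2038:Thu 2039:Fri 2040:Sun 2041:Mon 2042:Tue✓ 2043:Wed✓ 2044:Fri 2045:Sat 2046:Sun 2047:Mon 2048:Wed✓ 2049:Thu 2050:Fri 2051:Sat
Years with five Wednesdays: 2009, 2014, 2015, 2020, 2025, 2026, 2031, 2036, 2037, 2042, 2043, 2048 → 12.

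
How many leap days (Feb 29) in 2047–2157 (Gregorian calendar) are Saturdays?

4

Leap years in 2047–2157: 27 of them.
Feb 29 weekday advances by 5 (mod 7) from one leap year to the next four years later (or differs when a century non-leap intervenes).
Leap-day weekdays: 2048:Sat✓ 2052:Thu 2056:Tue 2060:Sun 2064:Fri 2068:Wed 2072:Mon 2076:Sat✓ 2080:Thu 2084:Tue 2088:Sun 2092:Fri 2096:Wed 2104:Fri 2108:Wed 2112:Mon 2116:Sat✓ 2120:Thu 2124:Tue 2128:Sun 2132:Fri 2136:Wed 2140:Mon 2144:Sat✓ 2148:Thu 2152:Tue 2156:Sun
Saturday: 2048, 2076, 2116, 2144 → 4.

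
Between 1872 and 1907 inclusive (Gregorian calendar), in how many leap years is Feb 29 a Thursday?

Leap years in 1872–1907: 8 of them.
Feb 29 weekday advances by 5 (mod 7) from one leap year to the next four years later (or differs when a century non-leap intervenes).
Leap-day weekdays: 1872:Thu✓ 1876:Tue 1880:Sun 1884:Fri 1888:Wed 1892:Mon 1896:Sat 1904:Mon
Thursday: 1872 → 1.

1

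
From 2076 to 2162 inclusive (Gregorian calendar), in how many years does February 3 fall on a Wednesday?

Track February 3's weekday year by year (advancing +1, or +2 across a Feb 29):
  2076: Mon  2077: Wed (+2) ✓  2078: Thu (+1)  2079: Fri (+1)  2080: Sat (+1)
  2081: Mon (+2)  2082: Tue (+1)  2083: Wed (+1) ✓  2084: Thu (+1)  2085: Sat (+2)
  2086: Sun (+1)  2087: Mon (+1)  2088: Tue (+1)  2089: Thu (+2)  … (59 more years) …
  2149: Mon (+2)  2150: Tue (+1)  2151: Wed (+1) ✓  2152: Thu (+1)  2153: Sat (+2)
  2154: Sun (+1)  2155: Mon (+1)  2156: Tue (+1)  2157: Thu (+2)  2158: Fri (+1)
  2159: Sat (+1)  2160: Sun (+1)  2161: Tue (+2)  2162: Wed (+1) ✓
Wednesday years: 2077, 2083, 2094, 2100, 2106, 2112, 2117, 2123, 2134, 2140, 2145, 2151, 2162 — 13 in total.

13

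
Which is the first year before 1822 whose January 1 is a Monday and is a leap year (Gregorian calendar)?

1816

Jan 1 advances by 2 weekdays after a leap year and by 1 after a common year.
1822: Jan 1 is Tuesday.
1821: Monday
1820: Saturday (leap)
1819: Friday
1818: Thursday
1817: Wednesday
1816: Monday (leap)
1816 begins on a Monday and is a leap year.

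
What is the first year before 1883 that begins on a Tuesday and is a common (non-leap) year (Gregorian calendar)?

1878

Jan 1 advances by 2 weekdays after a leap year and by 1 after a common year.
1883: Jan 1 is Monday.
1882: Sunday
1881: Saturday
1880: Thursday (leap)
1879: Wednesday
1878: Tuesday
1878 begins on a Tuesday and is a common year.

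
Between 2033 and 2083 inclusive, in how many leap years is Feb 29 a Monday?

Leap years in 2033–2083: 12 of them.
Feb 29 weekday advances by 5 (mod 7) from one leap year to the next four years later (or differs when a century non-leap intervenes).
Leap-day weekdays: 2036:Fri 2040:Wed 2044:Mon✓ 2048:Sat 2052:Thu 2056:Tue 2060:Sun 2064:Fri 2068:Wed 2072:Mon✓ 2076:Sat 2080:Thu
Monday: 2044, 2072 → 2.

2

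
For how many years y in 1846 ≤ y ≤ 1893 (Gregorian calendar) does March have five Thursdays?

21

March has 31 days; it has five Thursdays when Thursday falls among the first (month-length − 28) days — i.e. when March 1 is one of Thursday/Wednesday/Tuesday.
March 1 by year: 1846:Sun 1847:Mon 1848:Wed✓ 1849:Thu✓ 1850:Fri 1851:Sat 1852:Mon 1853:Tue✓ 1854:Wed✓ 1855:Thu✓ 1856:Sat 1857:Sun 1858:Mon 1859:Tue✓ 1860:Thu✓ …(18 more)… 1879:Sat 1880:Mon 1881:Tue✓ 1882:Wed✓ 1883:Thu✓ 1884:Sat 1885:Sun 1886:Mon 1887:Tue✓ 1888:Thu✓ 1889:Fri 1890:Sat 1891:Sun 1892:Tue✓ 1893:Wed✓
Years with five Thursdays: 1848, 1849, 1853, 1854, 1855, 1859, 1860, 1864, 1865, 1866, 1870, 1871, 1876, 1877, 1881, 1882, 1883, 1887, 1888, 1892, 1893 → 21.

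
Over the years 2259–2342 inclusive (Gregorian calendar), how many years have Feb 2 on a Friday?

12

Track Feb 2's weekday year by year (advancing +1, or +2 across a Feb 29):
  2259: Wed  2260: Thu (+1)  2261: Sat (+2)  2262: Sun (+1)  2263: Mon (+1)
  2264: Tue (+1)  2265: Thu (+2)  2266: Fri (+1) ✓  2267: Sat (+1)  2268: Sun (+1)
  2269: Tue (+2)  2270: Wed (+1)  2271: Thu (+1)  2272: Fri (+1) ✓  … (56 more years) …
  2329: Sat (+2)  2330: Sun (+1)  2331: Mon (+1)  2332: Tue (+1)  2333: Thu (+2)
  2334: Fri (+1) ✓  2335: Sat (+1)  2336: Sun (+1)  2337: Tue (+2)  2338: Wed (+1)
  2339: Thu (+1)  2340: Fri (+1) ✓  2341: Sun (+2)  2342: Mon (+1)
Friday years: 2266, 2272, 2277, 2283, 2294, 2300, 2306, 2312, 2317, 2323, 2334, 2340 — 12 in total.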